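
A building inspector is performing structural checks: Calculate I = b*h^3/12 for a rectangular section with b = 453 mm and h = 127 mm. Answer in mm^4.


I = b * h^3 / 12
= 453 * 127^3 / 12
= 453 * 2048383 / 12
= 77326458.25 mm^4

77326458.25 mm^4


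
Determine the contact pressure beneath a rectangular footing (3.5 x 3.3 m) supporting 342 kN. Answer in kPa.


A = 3.5 * 3.3 = 11.55 m^2
q = P / A = 342 / 11.55
= 29.6104 kPa

29.6104 kPa


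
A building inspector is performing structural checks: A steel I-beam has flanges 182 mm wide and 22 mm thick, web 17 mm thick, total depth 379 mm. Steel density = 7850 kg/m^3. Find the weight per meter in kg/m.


A_flanges = 2 * 182 * 22 = 8008 mm^2
A_web = (379 - 2 * 22) * 17 = 5695 mm^2
A_total = 8008 + 5695 = 13703 mm^2 = 0.013703 m^2
Weight = rho * A = 7850 * 0.013703 = 107.5686 kg/m

107.5686 kg/m


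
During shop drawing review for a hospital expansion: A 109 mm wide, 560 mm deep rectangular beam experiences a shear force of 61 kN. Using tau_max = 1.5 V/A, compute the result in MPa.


A = b * h = 109 * 560 = 61040 mm^2
V = 61 kN = 61000.0 N
tau_max = 1.5 * V / A = 1.5 * 61000.0 / 61040
= 1.499 MPa

1.499 MPa


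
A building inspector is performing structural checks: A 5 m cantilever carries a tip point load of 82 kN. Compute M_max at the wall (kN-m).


For a cantilever with a point load at the free end:
M_max = P * L = 82 * 5 = 410 kN-m

410 kN-m


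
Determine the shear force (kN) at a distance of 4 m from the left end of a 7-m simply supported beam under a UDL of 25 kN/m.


R_A = w * L / 2 = 25 * 7 / 2 = 87.5 kN
V(x) = R_A - w * x = 87.5 - 25 * 4
= -12.5 kN

-12.5 kN


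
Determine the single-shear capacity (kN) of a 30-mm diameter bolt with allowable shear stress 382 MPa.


A = pi * d^2 / 4 = pi * 30^2 / 4 = 706.8583 mm^2
V = f_v * A / 1000 = 382 * 706.8583 / 1000
= 270.0199 kN

270.0199 kN


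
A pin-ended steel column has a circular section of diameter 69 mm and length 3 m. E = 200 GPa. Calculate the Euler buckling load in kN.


I = pi * d^4 / 64 = 1112669.7 mm^4
L = 3000.0 mm
P_cr = pi^2 * E * I / L^2
= 9.8696 * 200000.0 * 1112669.7 / 3000.0^2
= 244035.77 N = 244.0358 kN

244.0358 kN


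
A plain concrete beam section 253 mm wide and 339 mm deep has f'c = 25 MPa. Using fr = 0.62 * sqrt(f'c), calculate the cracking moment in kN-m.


fr = 0.62 * sqrt(25) = 0.62 * 5.0 = 3.1 MPa
I = 253 * 339^3 / 12 = 821369117.25 mm^4
y_t = 169.5 mm
M_cr = fr * I / y_t = 3.1 * 821369117.25 / 169.5 N-mm
= 15.0221 kN-m

15.0221 kN-m


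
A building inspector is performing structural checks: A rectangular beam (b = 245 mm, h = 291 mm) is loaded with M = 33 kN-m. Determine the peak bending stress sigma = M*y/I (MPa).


I = b * h^3 / 12 = 245 * 291^3 / 12 = 503110991.25 mm^4
y = h / 2 = 291 / 2 = 145.5 mm
M = 33 kN-m = 33000000.0 N-mm
sigma = M * y / I = 33000000.0 * 145.5 / 503110991.25
= 9.54 MPa

9.54 MPa


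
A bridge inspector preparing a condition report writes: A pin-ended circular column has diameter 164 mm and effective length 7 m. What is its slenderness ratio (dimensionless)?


Radius of gyration r = d / 4 = 164 / 4 = 41.0 mm
L_eff = 7000.0 mm
Slenderness ratio = L / r = 7000.0 / 41.0 = 170.73 (dimensionless)

170.73 (dimensionless)


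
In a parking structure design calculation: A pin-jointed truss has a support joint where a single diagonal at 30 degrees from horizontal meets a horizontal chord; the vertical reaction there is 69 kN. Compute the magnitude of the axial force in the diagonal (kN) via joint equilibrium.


At the joint, only the diagonal has a vertical component, so vertical equilibrium gives:
F * sin(30) = 69
F = 69 / sin(30)
= 69 / 0.5
= 138.0 kN

138.0 kN


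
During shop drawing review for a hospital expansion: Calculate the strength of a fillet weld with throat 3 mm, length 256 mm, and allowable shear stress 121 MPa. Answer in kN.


Strength = throat * length * allowable stress
= 3 * 256 * 121 N
= 92928 N
= 92.93 kN

92.93 kN


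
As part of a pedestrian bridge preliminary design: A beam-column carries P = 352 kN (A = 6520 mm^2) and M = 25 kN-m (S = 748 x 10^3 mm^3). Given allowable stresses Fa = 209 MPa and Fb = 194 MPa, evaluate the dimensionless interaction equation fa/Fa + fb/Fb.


f_a = P / A = 352000.0 / 6520 = 53.9877 MPa
f_b = M / S = 25000000.0 / 748000.0 = 33.4225 MPa
Ratio = f_a / Fa + f_b / Fb
= 53.9877 / 209 + 33.4225 / 194
= 0.4306 (dimensionless)

0.4306 (dimensionless)


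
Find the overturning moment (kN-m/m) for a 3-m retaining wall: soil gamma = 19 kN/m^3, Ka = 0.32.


Pa = 0.5 * Ka * gamma * H^2
= 0.5 * 0.32 * 19 * 3^2
= 27.36 kN/m
Arm = H / 3 = 3 / 3 = 1.0 m
Mo = Pa * arm = Pa * H / 3 = 27.36 * 3 / 3 = 27.36 kN-m/m

27.36 kN-m/m


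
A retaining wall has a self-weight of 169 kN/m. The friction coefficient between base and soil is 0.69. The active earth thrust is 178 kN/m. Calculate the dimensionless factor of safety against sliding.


Resisting force = mu * W = 0.69 * 169 = 116.61 kN/m
FOS = Resisting / Driving = 116.61 / 178
= 0.6551 (dimensionless)

0.6551 (dimensionless)


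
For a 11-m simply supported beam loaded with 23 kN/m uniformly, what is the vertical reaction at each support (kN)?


Total load = w * L = 23 * 11 = 253 kN
By symmetry, each reaction R = total / 2 = 253 / 2 = 126.5 kN

126.5 kN


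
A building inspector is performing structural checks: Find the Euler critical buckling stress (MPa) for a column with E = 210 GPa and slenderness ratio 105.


sigma_cr = pi^2 * E / lambda^2
= 9.8696 * 210000.0 / 105^2
= 9.8696 * 210000.0 / 11025
= 187.9925 MPa

187.9925 MPa


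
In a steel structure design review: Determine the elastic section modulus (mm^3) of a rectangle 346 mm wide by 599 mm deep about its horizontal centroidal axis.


S = b * h^2 / 6
= 346 * 599^2 / 6
= 346 * 358801 / 6
= 20690857.67 mm^3

20690857.67 mm^3


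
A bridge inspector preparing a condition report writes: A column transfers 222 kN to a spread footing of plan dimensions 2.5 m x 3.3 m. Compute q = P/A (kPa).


A = 2.5 * 3.3 = 8.25 m^2
q = P / A = 222 / 8.25
= 26.9091 kPa

26.9091 kPa


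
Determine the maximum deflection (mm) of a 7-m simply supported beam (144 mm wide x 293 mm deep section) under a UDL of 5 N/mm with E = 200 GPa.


I = 144 * 293^3 / 12 = 301845084.0 mm^4
L = 7000.0 mm, w = 5 N/mm, E = 200000.0 MPa
delta = 5 * w * L^4 / (384 * E * I)
= 5 * 5 * 7000.0^4 / (384 * 200000.0 * 301845084.0)
= 2.5893 mm

2.5893 mm


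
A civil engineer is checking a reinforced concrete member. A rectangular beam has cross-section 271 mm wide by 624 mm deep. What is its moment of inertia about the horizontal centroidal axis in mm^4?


I = b * h^3 / 12
= 271 * 624^3 / 12
= 271 * 242970624 / 12
= 5487086592.0 mm^4

5487086592.0 mm^4


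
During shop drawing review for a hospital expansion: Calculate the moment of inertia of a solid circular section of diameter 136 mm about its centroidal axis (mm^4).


r = d / 2 = 136 / 2 = 68.0 mm
I = pi * r^4 / 4 = pi * 68.0^4 / 4
= 16792893.44 mm^4

16792893.44 mm^4


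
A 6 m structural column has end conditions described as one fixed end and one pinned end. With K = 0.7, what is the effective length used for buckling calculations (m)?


L_eff = K * L
= 0.7 * 6
= 4.2 m

4.2 m


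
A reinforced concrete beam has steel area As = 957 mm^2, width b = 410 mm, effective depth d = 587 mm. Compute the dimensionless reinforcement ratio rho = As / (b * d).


rho = As / (b * d)
= 957 / (410 * 587)
= 957 / 240670
= 0.003976 (dimensionless)

0.003976 (dimensionless)


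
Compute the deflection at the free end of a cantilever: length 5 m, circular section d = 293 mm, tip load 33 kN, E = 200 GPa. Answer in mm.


I = pi * d^4 / 64 = pi * 293^4 / 64 = 361776522.7 mm^4
L = 5000.0 mm, P = 33000.0 N, E = 200000.0 MPa
delta = P * L^3 / (3 * E * I)
= 33000.0 * 5000.0^3 / (3 * 200000.0 * 361776522.7)
= 19.0034 mm

19.0034 mm


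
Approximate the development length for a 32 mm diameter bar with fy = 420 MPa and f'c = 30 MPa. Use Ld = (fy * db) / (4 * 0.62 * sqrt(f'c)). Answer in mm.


Ld = (fy * db) / (4 * 0.62 * sqrt(f'c))
= (420 * 32) / (4 * 0.62 * sqrt(30))
= 13440 / 13.5835
= 989.43 mm

989.43 mm


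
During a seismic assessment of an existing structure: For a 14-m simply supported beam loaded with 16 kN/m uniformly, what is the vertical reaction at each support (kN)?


Total load = w * L = 16 * 14 = 224 kN
By symmetry, each reaction R = total / 2 = 224 / 2 = 112.0 kN

112.0 kN


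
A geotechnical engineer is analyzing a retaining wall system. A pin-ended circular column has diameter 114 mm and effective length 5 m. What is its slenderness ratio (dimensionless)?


Radius of gyration r = d / 4 = 114 / 4 = 28.5 mm
L_eff = 5000.0 mm
Slenderness ratio = L / r = 5000.0 / 28.5 = 175.44 (dimensionless)

175.44 (dimensionless)


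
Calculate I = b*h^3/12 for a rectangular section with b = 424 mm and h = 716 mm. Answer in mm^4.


I = b * h^3 / 12
= 424 * 716^3 / 12
= 424 * 367061696 / 12
= 12969513258.67 mm^4

12969513258.67 mm^4


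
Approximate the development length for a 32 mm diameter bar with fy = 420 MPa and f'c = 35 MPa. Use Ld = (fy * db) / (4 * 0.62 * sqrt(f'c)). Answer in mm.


Ld = (fy * db) / (4 * 0.62 * sqrt(f'c))
= (420 * 32) / (4 * 0.62 * sqrt(35))
= 13440 / 14.6719
= 916.04 mm

916.04 mm


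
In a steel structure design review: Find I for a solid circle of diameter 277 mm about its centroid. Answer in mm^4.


r = d / 2 = 277 / 2 = 138.5 mm
I = pi * r^4 / 4 = pi * 138.5^4 / 4
= 288994099.02 mm^4

288994099.02 mm^4


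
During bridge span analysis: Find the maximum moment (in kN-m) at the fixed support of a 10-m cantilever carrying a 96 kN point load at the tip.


For a cantilever with a point load at the free end:
M_max = P * L = 96 * 10 = 960 kN-m

960 kN-m


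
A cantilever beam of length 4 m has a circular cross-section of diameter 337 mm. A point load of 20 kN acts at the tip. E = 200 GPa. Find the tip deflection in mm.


I = pi * d^4 / 64 = pi * 337^4 / 64 = 633125057.57 mm^4
L = 4000.0 mm, P = 20000.0 N, E = 200000.0 MPa
delta = P * L^3 / (3 * E * I)
= 20000.0 * 4000.0^3 / (3 * 200000.0 * 633125057.57)
= 3.3695 mm

3.3695 mm


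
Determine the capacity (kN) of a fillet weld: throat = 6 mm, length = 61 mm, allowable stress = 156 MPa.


Strength = throat * length * allowable stress
= 6 * 61 * 156 N
= 57096 N
= 57.1 kN

57.1 kN


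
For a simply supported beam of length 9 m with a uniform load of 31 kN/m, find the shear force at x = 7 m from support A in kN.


R_A = w * L / 2 = 31 * 9 / 2 = 139.5 kN
V(x) = R_A - w * x = 139.5 - 31 * 7
= -77.5 kN

-77.5 kN


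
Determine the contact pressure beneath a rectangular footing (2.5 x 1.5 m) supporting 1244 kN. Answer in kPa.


A = 2.5 * 1.5 = 3.75 m^2
q = P / A = 1244 / 3.75
= 331.7333 kPa

331.7333 kPa


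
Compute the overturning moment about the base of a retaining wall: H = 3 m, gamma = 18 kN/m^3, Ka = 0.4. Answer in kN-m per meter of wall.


Pa = 0.5 * Ka * gamma * H^2
= 0.5 * 0.4 * 18 * 3^2
= 32.4 kN/m
Arm = H / 3 = 3 / 3 = 1.0 m
Mo = Pa * arm = Pa * H / 3 = 32.4 * 3 / 3 = 32.4 kN-m/m

32.4 kN-m/m


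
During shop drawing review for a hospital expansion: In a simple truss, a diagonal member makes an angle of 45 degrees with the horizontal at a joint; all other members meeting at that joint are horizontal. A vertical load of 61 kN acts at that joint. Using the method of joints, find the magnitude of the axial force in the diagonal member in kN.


At the joint, only the diagonal has a vertical component, so vertical equilibrium gives:
F * sin(45) = 61
F = 61 / sin(45)
= 61 / 0.707107
= 86.27 kN

86.27 kN


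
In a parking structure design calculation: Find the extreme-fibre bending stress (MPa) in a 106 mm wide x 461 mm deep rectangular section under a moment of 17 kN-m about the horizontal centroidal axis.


I = b * h^3 / 12 = 106 * 461^3 / 12 = 865420932.17 mm^4
y = h / 2 = 461 / 2 = 230.5 mm
M = 17 kN-m = 17000000.0 N-mm
sigma = M * y / I = 17000000.0 * 230.5 / 865420932.17
= 4.53 MPa

4.53 MPa


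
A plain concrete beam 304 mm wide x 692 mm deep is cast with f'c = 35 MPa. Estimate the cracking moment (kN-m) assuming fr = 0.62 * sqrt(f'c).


fr = 0.62 * sqrt(35) = 0.62 * 5.9161 = 3.668 MPa
I = 304 * 692^3 / 12 = 8394805162.67 mm^4
y_t = 346.0 mm
M_cr = fr * I / y_t = 3.668 * 8394805162.67 / 346.0 N-mm
= 88.9939 kN-m

88.9939 kN-m


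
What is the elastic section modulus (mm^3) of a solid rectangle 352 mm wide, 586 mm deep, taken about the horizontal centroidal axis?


S = b * h^2 / 6
= 352 * 586^2 / 6
= 352 * 343396 / 6
= 20145898.67 mm^3

20145898.67 mm^3


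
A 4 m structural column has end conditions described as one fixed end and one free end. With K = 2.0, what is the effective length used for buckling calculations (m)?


L_eff = K * L
= 2.0 * 4
= 8.0 m

8.0 m


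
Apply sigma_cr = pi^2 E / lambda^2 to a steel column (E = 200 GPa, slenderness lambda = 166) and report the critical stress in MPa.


sigma_cr = pi^2 * E / lambda^2
= 9.8696 * 200000.0 / 166^2
= 9.8696 * 200000.0 / 27556
= 71.6331 MPa

71.6331 MPa


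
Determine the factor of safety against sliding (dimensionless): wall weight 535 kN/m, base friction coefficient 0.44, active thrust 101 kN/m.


Resisting force = mu * W = 0.44 * 535 = 235.4 kN/m
FOS = Resisting / Driving = 235.4 / 101
= 2.3307 (dimensionless)

2.3307 (dimensionless)


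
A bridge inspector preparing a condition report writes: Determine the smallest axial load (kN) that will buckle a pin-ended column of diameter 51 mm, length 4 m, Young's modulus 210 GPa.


I = pi * d^4 / 64 = 332086.03 mm^4
L = 4000.0 mm
P_cr = pi^2 * E * I / L^2
= 9.8696 * 210000.0 * 332086.03 / 4000.0^2
= 43017.95 N = 43.0179 kN

43.0179 kN


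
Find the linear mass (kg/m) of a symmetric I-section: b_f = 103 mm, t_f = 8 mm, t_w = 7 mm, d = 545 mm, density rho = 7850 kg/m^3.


A_flanges = 2 * 103 * 8 = 1648 mm^2
A_web = (545 - 2 * 8) * 7 = 3703 mm^2
A_total = 1648 + 3703 = 5351 mm^2 = 0.005351 m^2
Weight = rho * A = 7850 * 0.005351 = 42.0053 kg/m

42.0053 kg/m


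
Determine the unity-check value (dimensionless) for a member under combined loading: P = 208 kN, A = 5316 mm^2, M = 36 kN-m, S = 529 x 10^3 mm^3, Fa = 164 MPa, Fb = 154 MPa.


f_a = P / A = 208000.0 / 5316 = 39.1272 MPa
f_b = M / S = 36000000.0 / 529000.0 = 68.0529 MPa
Ratio = f_a / Fa + f_b / Fb
= 39.1272 / 164 + 68.0529 / 154
= 0.6805 (dimensionless)

0.6805 (dimensionless)


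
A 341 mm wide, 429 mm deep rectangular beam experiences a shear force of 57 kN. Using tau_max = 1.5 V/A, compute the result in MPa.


A = b * h = 341 * 429 = 146289 mm^2
V = 57 kN = 57000.0 N
tau_max = 1.5 * V / A = 1.5 * 57000.0 / 146289
= 0.5845 MPa

0.5845 MPa


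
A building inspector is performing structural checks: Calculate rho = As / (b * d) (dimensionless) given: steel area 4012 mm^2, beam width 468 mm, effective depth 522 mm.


rho = As / (b * d)
= 4012 / (468 * 522)
= 4012 / 244296
= 0.016423 (dimensionless)

0.016423 (dimensionless)


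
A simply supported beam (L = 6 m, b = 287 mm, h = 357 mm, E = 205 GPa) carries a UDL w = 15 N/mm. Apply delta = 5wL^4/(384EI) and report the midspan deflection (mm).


I = 287 * 357^3 / 12 = 1088191424.25 mm^4
L = 6000.0 mm, w = 15 N/mm, E = 205000.0 MPa
delta = 5 * w * L^4 / (384 * E * I)
= 5 * 15 * 6000.0^4 / (384 * 205000.0 * 1088191424.25)
= 1.1347 mm

1.1347 mm


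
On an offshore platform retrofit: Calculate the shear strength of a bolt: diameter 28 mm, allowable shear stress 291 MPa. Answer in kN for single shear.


A = pi * d^2 / 4 = pi * 28^2 / 4 = 615.7522 mm^2
V = f_v * A / 1000 = 291 * 615.7522 / 1000
= 179.1839 kN

179.1839 kN


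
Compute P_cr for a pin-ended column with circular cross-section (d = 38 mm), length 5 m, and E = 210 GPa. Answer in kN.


I = pi * d^4 / 64 = 102353.87 mm^4
L = 5000.0 mm
P_cr = pi^2 * E * I / L^2
= 9.8696 * 210000.0 * 102353.87 / 5000.0^2
= 8485.61 N = 8.4856 kN

8.4856 kN


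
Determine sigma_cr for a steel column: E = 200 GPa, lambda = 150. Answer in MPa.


sigma_cr = pi^2 * E / lambda^2
= 9.8696 * 200000.0 / 150^2
= 9.8696 * 200000.0 / 22500
= 87.7298 MPa

87.7298 MPa


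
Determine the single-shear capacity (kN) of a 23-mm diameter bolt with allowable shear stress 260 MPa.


A = pi * d^2 / 4 = pi * 23^2 / 4 = 415.4756 mm^2
V = f_v * A / 1000 = 260 * 415.4756 / 1000
= 108.0237 kN

108.0237 kN


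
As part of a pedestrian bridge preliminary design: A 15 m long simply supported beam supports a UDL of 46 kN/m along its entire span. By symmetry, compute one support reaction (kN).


Total load = w * L = 46 * 15 = 690 kN
By symmetry, each reaction R = total / 2 = 690 / 2 = 345.0 kN

345.0 kN


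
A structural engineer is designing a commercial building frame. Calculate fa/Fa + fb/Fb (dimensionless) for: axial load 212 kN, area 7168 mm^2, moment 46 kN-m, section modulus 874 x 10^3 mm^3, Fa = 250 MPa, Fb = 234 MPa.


f_a = P / A = 212000.0 / 7168 = 29.5759 MPa
f_b = M / S = 46000000.0 / 874000.0 = 52.6316 MPa
Ratio = f_a / Fa + f_b / Fb
= 29.5759 / 250 + 52.6316 / 234
= 0.3432 (dimensionless)

0.3432 (dimensionless)


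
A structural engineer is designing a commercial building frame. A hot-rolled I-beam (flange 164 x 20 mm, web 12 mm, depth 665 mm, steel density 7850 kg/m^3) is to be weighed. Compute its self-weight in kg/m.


A_flanges = 2 * 164 * 20 = 6560 mm^2
A_web = (665 - 2 * 20) * 12 = 7500 mm^2
A_total = 6560 + 7500 = 14060 mm^2 = 0.014060 m^2
Weight = rho * A = 7850 * 0.014060 = 110.371 kg/m

110.371 kg/m


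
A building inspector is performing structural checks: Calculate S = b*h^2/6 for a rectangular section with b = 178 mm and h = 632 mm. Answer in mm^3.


S = b * h^2 / 6
= 178 * 632^2 / 6
= 178 * 399424 / 6
= 11849578.67 mm^3

11849578.67 mm^3


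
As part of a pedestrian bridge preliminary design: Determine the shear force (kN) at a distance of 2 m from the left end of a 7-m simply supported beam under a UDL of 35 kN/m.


R_A = w * L / 2 = 35 * 7 / 2 = 122.5 kN
V(x) = R_A - w * x = 122.5 - 35 * 2
= 52.5 kN

52.5 kN


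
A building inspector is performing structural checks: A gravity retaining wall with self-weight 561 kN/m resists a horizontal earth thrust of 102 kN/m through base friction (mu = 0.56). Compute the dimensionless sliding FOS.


Resisting force = mu * W = 0.56 * 561 = 314.16 kN/m
FOS = Resisting / Driving = 314.16 / 102
= 3.08 (dimensionless)

3.08 (dimensionless)


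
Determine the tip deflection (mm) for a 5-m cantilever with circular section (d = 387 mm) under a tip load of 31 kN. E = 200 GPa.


I = pi * d^4 / 64 = pi * 387^4 / 64 = 1101067030.83 mm^4
L = 5000.0 mm, P = 31000.0 N, E = 200000.0 MPa
delta = P * L^3 / (3 * E * I)
= 31000.0 * 5000.0^3 / (3 * 200000.0 * 1101067030.83)
= 5.8655 mm

5.8655 mm


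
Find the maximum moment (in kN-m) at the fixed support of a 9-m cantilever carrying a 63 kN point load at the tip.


For a cantilever with a point load at the free end:
M_max = P * L = 63 * 9 = 567 kN-m

567 kN-m


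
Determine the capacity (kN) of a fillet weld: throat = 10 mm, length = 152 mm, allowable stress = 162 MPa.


Strength = throat * length * allowable stress
= 10 * 152 * 162 N
= 246240 N
= 246.24 kN

246.24 kN


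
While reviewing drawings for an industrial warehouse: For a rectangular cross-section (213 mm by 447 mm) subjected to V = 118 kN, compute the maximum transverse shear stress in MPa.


A = b * h = 213 * 447 = 95211 mm^2
V = 118 kN = 118000.0 N
tau_max = 1.5 * V / A = 1.5 * 118000.0 / 95211
= 1.859 MPa

1.859 MPa


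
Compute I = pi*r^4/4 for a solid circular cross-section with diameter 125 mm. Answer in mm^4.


r = d / 2 = 125 / 2 = 62.5 mm
I = pi * r^4 / 4 = pi * 62.5^4 / 4
= 11984224.91 mm^4

11984224.91 mm^4


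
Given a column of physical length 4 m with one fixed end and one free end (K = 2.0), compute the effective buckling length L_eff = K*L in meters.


L_eff = K * L
= 2.0 * 4
= 8.0 m

8.0 m


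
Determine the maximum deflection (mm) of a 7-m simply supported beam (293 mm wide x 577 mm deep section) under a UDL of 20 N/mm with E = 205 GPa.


I = 293 * 577^3 / 12 = 4690442472.42 mm^4
L = 7000.0 mm, w = 20 N/mm, E = 205000.0 MPa
delta = 5 * w * L^4 / (384 * E * I)
= 5 * 20 * 7000.0^4 / (384 * 205000.0 * 4690442472.42)
= 0.6503 mm

0.6503 mm


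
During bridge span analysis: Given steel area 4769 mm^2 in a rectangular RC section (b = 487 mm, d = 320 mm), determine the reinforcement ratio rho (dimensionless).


rho = As / (b * d)
= 4769 / (487 * 320)
= 4769 / 155840
= 0.030602 (dimensionless)

0.030602 (dimensionless)


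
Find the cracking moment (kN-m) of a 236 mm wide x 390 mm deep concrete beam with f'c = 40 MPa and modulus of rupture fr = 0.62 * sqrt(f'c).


fr = 0.62 * sqrt(40) = 0.62 * 6.3246 = 3.9212 MPa
I = 236 * 390^3 / 12 = 1166607000.0 mm^4
y_t = 195.0 mm
M_cr = fr * I / y_t = 3.9212 * 1166607000.0 / 195.0 N-mm
= 23.4591 kN-m

23.4591 kN-m


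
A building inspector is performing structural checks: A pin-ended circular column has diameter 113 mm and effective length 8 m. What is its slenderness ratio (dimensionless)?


Radius of gyration r = d / 4 = 113 / 4 = 28.25 mm
L_eff = 8000.0 mm
Slenderness ratio = L / r = 8000.0 / 28.25 = 283.19 (dimensionless)

283.19 (dimensionless)


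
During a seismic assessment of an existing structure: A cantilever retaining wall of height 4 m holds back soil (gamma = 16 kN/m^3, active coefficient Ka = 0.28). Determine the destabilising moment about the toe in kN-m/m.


Pa = 0.5 * Ka * gamma * H^2
= 0.5 * 0.28 * 16 * 4^2
= 35.84 kN/m
Arm = H / 3 = 4 / 3 = 1.3333 m
Mo = Pa * arm = Pa * H / 3 = 35.84 * 4 / 3 = 47.7867 kN-m/m

47.7867 kN-m/m


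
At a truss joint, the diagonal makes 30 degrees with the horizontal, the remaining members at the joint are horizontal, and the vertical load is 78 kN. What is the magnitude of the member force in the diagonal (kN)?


At the joint, only the diagonal has a vertical component, so vertical equilibrium gives:
F * sin(30) = 78
F = 78 / sin(30)
= 78 / 0.5
= 156.0 kN

156.0 kN


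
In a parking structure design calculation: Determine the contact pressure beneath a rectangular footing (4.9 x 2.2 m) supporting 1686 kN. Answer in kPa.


A = 4.9 * 2.2 = 10.78 m^2
q = P / A = 1686 / 10.78
= 156.4007 kPa

156.4007 kPa


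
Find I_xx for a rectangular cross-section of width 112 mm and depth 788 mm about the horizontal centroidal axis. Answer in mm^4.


I = b * h^3 / 12
= 112 * 788^3 / 12
= 112 * 489303872 / 12
= 4566836138.67 mm^4

4566836138.67 mm^4


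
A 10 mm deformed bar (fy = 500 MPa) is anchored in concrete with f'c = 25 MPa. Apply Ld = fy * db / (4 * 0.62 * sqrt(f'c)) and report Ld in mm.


Ld = (fy * db) / (4 * 0.62 * sqrt(f'c))
= (500 * 10) / (4 * 0.62 * sqrt(25))
= 5000 / 12.4
= 403.23 mm

403.23 mm


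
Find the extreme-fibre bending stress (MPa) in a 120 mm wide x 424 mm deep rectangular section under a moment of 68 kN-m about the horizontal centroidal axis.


I = b * h^3 / 12 = 120 * 424^3 / 12 = 762250240.0 mm^4
y = h / 2 = 424 / 2 = 212.0 mm
M = 68 kN-m = 68000000.0 N-mm
sigma = M * y / I = 68000000.0 * 212.0 / 762250240.0
= 18.91 MPa

18.91 MPa


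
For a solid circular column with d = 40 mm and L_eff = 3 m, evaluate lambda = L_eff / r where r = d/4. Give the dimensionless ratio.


Radius of gyration r = d / 4 = 40 / 4 = 10.0 mm
L_eff = 3000.0 mm
Slenderness ratio = L / r = 3000.0 / 10.0 = 300.0 (dimensionless)

300.0 (dimensionless)


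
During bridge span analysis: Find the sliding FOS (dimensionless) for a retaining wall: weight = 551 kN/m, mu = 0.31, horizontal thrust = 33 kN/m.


Resisting force = mu * W = 0.31 * 551 = 170.81 kN/m
FOS = Resisting / Driving = 170.81 / 33
= 5.1761 (dimensionless)

5.1761 (dimensionless)


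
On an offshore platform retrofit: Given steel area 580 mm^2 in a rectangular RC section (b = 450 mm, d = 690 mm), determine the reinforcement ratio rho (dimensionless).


rho = As / (b * d)
= 580 / (450 * 690)
= 580 / 310500
= 0.001868 (dimensionless)

0.001868 (dimensionless)


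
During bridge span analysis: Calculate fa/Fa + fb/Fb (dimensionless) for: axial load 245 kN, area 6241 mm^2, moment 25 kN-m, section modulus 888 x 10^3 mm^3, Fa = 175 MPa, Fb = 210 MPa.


f_a = P / A = 245000.0 / 6241 = 39.2565 MPa
f_b = M / S = 25000000.0 / 888000.0 = 28.1532 MPa
Ratio = f_a / Fa + f_b / Fb
= 39.2565 / 175 + 28.1532 / 210
= 0.3584 (dimensionless)

0.3584 (dimensionless)


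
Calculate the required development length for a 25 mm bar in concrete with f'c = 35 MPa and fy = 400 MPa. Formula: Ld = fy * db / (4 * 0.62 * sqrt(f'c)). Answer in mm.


Ld = (fy * db) / (4 * 0.62 * sqrt(f'c))
= (400 * 25) / (4 * 0.62 * sqrt(35))
= 10000 / 14.6719
= 681.58 mm

681.58 mm


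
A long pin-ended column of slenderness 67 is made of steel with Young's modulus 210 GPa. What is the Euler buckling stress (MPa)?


sigma_cr = pi^2 * E / lambda^2
= 9.8696 * 210000.0 / 67^2
= 9.8696 * 210000.0 / 4489
= 461.7102 MPa

461.7102 MPa


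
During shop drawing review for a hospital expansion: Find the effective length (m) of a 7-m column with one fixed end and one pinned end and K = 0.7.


L_eff = K * L
= 0.7 * 7
= 4.9 m

4.9 m


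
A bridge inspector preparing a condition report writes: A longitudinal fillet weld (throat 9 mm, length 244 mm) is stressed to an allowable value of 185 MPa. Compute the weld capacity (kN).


Strength = throat * length * allowable stress
= 9 * 244 * 185 N
= 406260 N
= 406.26 kN

406.26 kN


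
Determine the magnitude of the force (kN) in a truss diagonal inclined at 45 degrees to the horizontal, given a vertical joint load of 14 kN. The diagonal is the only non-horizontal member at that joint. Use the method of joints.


At the joint, only the diagonal has a vertical component, so vertical equilibrium gives:
F * sin(45) = 14
F = 14 / sin(45)
= 14 / 0.707107
= 19.8 kN

19.8 kN


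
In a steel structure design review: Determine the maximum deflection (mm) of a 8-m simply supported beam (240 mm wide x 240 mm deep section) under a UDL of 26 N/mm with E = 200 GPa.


I = 240 * 240^3 / 12 = 276480000.0 mm^4
L = 8000.0 mm, w = 26 N/mm, E = 200000.0 MPa
delta = 5 * w * L^4 / (384 * E * I)
= 5 * 26 * 8000.0^4 / (384 * 200000.0 * 276480000.0)
= 25.0772 mm

25.0772 mm


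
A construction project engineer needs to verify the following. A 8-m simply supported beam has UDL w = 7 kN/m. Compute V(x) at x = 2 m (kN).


R_A = w * L / 2 = 7 * 8 / 2 = 28.0 kN
V(x) = R_A - w * x = 28.0 - 7 * 2
= 14.0 kN

14.0 kN


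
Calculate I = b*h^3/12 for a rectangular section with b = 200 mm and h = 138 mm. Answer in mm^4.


I = b * h^3 / 12
= 200 * 138^3 / 12
= 200 * 2628072 / 12
= 43801200.0 mm^4

43801200.0 mm^4


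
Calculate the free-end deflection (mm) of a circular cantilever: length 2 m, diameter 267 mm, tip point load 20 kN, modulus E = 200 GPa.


I = pi * d^4 / 64 = pi * 267^4 / 64 = 249468056.8 mm^4
L = 2000.0 mm, P = 20000.0 N, E = 200000.0 MPa
delta = P * L^3 / (3 * E * I)
= 20000.0 * 2000.0^3 / (3 * 200000.0 * 249468056.8)
= 1.0689 mm

1.0689 mm


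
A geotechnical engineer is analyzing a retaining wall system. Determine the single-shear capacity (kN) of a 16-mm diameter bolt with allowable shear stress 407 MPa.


A = pi * d^2 / 4 = pi * 16^2 / 4 = 201.0619 mm^2
V = f_v * A / 1000 = 407 * 201.0619 / 1000
= 81.8322 kN

81.8322 kN


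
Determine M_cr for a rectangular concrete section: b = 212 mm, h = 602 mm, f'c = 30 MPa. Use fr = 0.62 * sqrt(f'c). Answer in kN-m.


fr = 0.62 * sqrt(30) = 0.62 * 5.4772 = 3.3959 MPa
I = 212 * 602^3 / 12 = 3854287341.33 mm^4
y_t = 301.0 mm
M_cr = fr * I / y_t = 3.3959 * 3854287341.33 / 301.0 N-mm
= 43.484 kN-m

43.484 kN-m


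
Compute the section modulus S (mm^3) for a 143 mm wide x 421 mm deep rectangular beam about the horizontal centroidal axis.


S = b * h^2 / 6
= 143 * 421^2 / 6
= 143 * 177241 / 6
= 4224243.83 mm^3

4224243.83 mm^3


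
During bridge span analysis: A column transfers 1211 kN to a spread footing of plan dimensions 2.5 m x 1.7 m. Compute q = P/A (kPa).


A = 2.5 * 1.7 = 4.25 m^2
q = P / A = 1211 / 4.25
= 284.9412 kPa

284.9412 kPa


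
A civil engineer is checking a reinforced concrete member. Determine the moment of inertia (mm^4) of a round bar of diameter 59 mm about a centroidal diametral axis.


r = d / 2 = 59 / 2 = 29.5 mm
I = pi * r^4 / 4 = pi * 29.5^4 / 4
= 594809.57 mm^4

594809.57 mm^4


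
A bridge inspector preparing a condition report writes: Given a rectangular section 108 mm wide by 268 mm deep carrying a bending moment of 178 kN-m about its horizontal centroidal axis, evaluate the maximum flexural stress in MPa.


I = b * h^3 / 12 = 108 * 268^3 / 12 = 173239488.0 mm^4
y = h / 2 = 268 / 2 = 134.0 mm
M = 178 kN-m = 178000000.0 N-mm
sigma = M * y / I = 178000000.0 * 134.0 / 173239488.0
= 137.68 MPa

137.68 MPa


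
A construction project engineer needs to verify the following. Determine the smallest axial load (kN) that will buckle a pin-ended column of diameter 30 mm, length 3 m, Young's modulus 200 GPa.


I = pi * d^4 / 64 = 39760.78 mm^4
L = 3000.0 mm
P_cr = pi^2 * E * I / L^2
= 9.8696 * 200000.0 * 39760.78 / 3000.0^2
= 8720.52 N = 8.7205 kN

8.7205 kN


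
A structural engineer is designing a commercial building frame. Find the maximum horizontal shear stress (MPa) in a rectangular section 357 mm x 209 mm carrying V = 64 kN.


A = b * h = 357 * 209 = 74613 mm^2
V = 64 kN = 64000.0 N
tau_max = 1.5 * V / A = 1.5 * 64000.0 / 74613
= 1.2866 MPa

1.2866 MPa


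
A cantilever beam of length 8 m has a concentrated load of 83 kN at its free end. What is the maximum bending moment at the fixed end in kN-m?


For a cantilever with a point load at the free end:
M_max = P * L = 83 * 8 = 664 kN-m

664 kN-m


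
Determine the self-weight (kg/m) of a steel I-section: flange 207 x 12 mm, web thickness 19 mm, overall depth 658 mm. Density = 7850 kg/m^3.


A_flanges = 2 * 207 * 12 = 4968 mm^2
A_web = (658 - 2 * 12) * 19 = 12046 mm^2
A_total = 4968 + 12046 = 17014 mm^2 = 0.017014 m^2
Weight = rho * A = 7850 * 0.017014 = 133.5599 kg/m

133.5599 kg/m


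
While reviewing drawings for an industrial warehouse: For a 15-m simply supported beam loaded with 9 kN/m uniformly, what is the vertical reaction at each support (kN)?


Total load = w * L = 9 * 15 = 135 kN
By symmetry, each reaction R = total / 2 = 135 / 2 = 67.5 kN

67.5 kN


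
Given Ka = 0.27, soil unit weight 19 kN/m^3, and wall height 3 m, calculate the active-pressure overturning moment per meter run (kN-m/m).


Pa = 0.5 * Ka * gamma * H^2
= 0.5 * 0.27 * 19 * 3^2
= 23.085 kN/m
Arm = H / 3 = 3 / 3 = 1.0 m
Mo = Pa * arm = Pa * H / 3 = 23.085 * 3 / 3 = 23.085 kN-m/m

23.085 kN-m/m


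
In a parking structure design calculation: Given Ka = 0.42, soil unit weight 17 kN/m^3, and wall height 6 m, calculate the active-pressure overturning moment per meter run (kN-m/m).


Pa = 0.5 * Ka * gamma * H^2
= 0.5 * 0.42 * 17 * 6^2
= 128.52 kN/m
Arm = H / 3 = 6 / 3 = 2.0 m
Mo = Pa * arm = Pa * H / 3 = 128.52 * 6 / 3 = 257.04 kN-m/m

257.04 kN-m/m


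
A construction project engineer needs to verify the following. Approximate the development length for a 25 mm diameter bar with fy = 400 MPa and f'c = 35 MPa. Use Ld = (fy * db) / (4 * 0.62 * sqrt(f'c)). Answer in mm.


Ld = (fy * db) / (4 * 0.62 * sqrt(f'c))
= (400 * 25) / (4 * 0.62 * sqrt(35))
= 10000 / 14.6719
= 681.58 mm

681.58 mm


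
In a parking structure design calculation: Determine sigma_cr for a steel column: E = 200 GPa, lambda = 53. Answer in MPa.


sigma_cr = pi^2 * E / lambda^2
= 9.8696 * 200000.0 / 53^2
= 9.8696 * 200000.0 / 2809
= 702.713 MPa

702.713 MPa


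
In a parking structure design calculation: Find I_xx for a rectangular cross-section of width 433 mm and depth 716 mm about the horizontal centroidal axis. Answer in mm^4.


I = b * h^3 / 12
= 433 * 716^3 / 12
= 433 * 367061696 / 12
= 13244809530.67 mm^4

13244809530.67 mm^4


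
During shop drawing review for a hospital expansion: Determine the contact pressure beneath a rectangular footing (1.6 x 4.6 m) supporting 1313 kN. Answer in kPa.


A = 1.6 * 4.6 = 7.36 m^2
q = P / A = 1313 / 7.36
= 178.3967 kPa

178.3967 kPa


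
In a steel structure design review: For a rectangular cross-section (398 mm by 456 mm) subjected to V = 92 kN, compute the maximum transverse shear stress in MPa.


A = b * h = 398 * 456 = 181488 mm^2
V = 92 kN = 92000.0 N
tau_max = 1.5 * V / A = 1.5 * 92000.0 / 181488
= 0.7604 MPa

0.7604 MPa


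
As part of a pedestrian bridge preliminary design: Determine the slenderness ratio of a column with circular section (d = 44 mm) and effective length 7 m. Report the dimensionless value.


Radius of gyration r = d / 4 = 44 / 4 = 11.0 mm
L_eff = 7000.0 mm
Slenderness ratio = L / r = 7000.0 / 11.0 = 636.36 (dimensionless)

636.36 (dimensionless)


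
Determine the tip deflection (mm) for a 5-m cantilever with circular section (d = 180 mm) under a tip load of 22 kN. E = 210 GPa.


I = pi * d^4 / 64 = pi * 180^4 / 64 = 51529973.5 mm^4
L = 5000.0 mm, P = 22000.0 N, E = 210000.0 MPa
delta = P * L^3 / (3 * E * I)
= 22000.0 * 5000.0^3 / (3 * 210000.0 * 51529973.5)
= 84.7095 mm

84.7095 mm


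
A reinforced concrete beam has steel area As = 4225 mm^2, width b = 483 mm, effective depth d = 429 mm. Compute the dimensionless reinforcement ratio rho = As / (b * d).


rho = As / (b * d)
= 4225 / (483 * 429)
= 4225 / 207207
= 0.02039 (dimensionless)

0.02039 (dimensionless)


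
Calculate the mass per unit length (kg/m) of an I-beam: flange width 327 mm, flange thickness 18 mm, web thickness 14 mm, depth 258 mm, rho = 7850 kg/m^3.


A_flanges = 2 * 327 * 18 = 11772 mm^2
A_web = (258 - 2 * 18) * 14 = 3108 mm^2
A_total = 11772 + 3108 = 14880 mm^2 = 0.014880 m^2
Weight = rho * A = 7850 * 0.014880 = 116.808 kg/m

116.808 kg/m


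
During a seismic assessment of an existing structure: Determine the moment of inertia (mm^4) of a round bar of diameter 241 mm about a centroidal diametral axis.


r = d / 2 = 241 / 2 = 120.5 mm
I = pi * r^4 / 4 = pi * 120.5^4 / 4
= 165591510.99 mm^4

165591510.99 mm^4


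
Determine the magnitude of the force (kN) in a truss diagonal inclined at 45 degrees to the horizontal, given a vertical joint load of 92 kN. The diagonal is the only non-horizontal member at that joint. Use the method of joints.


At the joint, only the diagonal has a vertical component, so vertical equilibrium gives:
F * sin(45) = 92
F = 92 / sin(45)
= 92 / 0.707107
= 130.11 kN

130.11 kN


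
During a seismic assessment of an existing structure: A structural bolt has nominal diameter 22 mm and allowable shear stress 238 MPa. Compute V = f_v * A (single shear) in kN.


A = pi * d^2 / 4 = pi * 22^2 / 4 = 380.1327 mm^2
V = f_v * A / 1000 = 238 * 380.1327 / 1000
= 90.4716 kN

90.4716 kN


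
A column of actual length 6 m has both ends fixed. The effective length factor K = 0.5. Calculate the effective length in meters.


L_eff = K * L
= 0.5 * 6
= 3.0 m

3.0 m


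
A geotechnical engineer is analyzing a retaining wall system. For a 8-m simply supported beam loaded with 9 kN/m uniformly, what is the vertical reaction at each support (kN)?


Total load = w * L = 9 * 8 = 72 kN
By symmetry, each reaction R = total / 2 = 72 / 2 = 36.0 kN

36.0 kN


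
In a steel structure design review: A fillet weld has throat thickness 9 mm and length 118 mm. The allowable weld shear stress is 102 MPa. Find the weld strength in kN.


Strength = throat * length * allowable stress
= 9 * 118 * 102 N
= 108324 N
= 108.32 kN

108.32 kN


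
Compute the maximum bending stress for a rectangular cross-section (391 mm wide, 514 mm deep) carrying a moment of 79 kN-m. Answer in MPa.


I = b * h^3 / 12 = 391 * 514^3 / 12 = 4424710575.33 mm^4
y = h / 2 = 514 / 2 = 257.0 mm
M = 79 kN-m = 79000000.0 N-mm
sigma = M * y / I = 79000000.0 * 257.0 / 4424710575.33
= 4.59 MPa

4.59 MPa


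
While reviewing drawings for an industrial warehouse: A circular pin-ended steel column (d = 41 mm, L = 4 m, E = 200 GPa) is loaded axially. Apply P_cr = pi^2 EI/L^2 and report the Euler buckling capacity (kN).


I = pi * d^4 / 64 = 138709.22 mm^4
L = 4000.0 mm
P_cr = pi^2 * E * I / L^2
= 9.8696 * 200000.0 * 138709.22 / 4000.0^2
= 17112.56 N = 17.1126 kN

17.1126 kN


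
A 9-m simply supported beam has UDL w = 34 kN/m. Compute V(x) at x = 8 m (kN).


R_A = w * L / 2 = 34 * 9 / 2 = 153.0 kN
V(x) = R_A - w * x = 153.0 - 34 * 8
= -119.0 kN

-119.0 kN


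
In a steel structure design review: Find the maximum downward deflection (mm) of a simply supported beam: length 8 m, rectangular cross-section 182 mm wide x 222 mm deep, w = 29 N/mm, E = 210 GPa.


I = 182 * 222^3 / 12 = 165939228.0 mm^4
L = 8000.0 mm, w = 29 N/mm, E = 210000.0 MPa
delta = 5 * w * L^4 / (384 * E * I)
= 5 * 29 * 8000.0^4 / (384 * 210000.0 * 165939228.0)
= 44.3842 mm

44.3842 mm


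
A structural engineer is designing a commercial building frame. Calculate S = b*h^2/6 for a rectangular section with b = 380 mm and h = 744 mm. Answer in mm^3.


S = b * h^2 / 6
= 380 * 744^2 / 6
= 380 * 553536 / 6
= 35057280.0 mm^3

35057280.0 mm^3


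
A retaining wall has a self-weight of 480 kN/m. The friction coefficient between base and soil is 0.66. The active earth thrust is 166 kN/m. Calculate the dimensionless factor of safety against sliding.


Resisting force = mu * W = 0.66 * 480 = 316.8 kN/m
FOS = Resisting / Driving = 316.8 / 166
= 1.9084 (dimensionless)

1.9084 (dimensionless)


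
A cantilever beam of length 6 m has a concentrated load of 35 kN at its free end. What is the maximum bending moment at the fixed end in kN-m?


For a cantilever with a point load at the free end:
M_max = P * L = 35 * 6 = 210 kN-m

210 kN-m


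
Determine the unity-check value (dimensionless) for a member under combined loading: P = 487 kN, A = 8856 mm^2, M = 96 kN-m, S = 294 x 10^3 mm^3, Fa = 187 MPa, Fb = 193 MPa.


f_a = P / A = 487000.0 / 8856 = 54.991 MPa
f_b = M / S = 96000000.0 / 294000.0 = 326.5306 MPa
Ratio = f_a / Fa + f_b / Fb
= 54.991 / 187 + 326.5306 / 193
= 1.9859 (dimensionless)

1.9859 (dimensionless)


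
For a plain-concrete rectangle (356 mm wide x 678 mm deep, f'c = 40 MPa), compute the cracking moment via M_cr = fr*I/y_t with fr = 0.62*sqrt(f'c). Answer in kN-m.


fr = 0.62 * sqrt(40) = 0.62 * 6.3246 = 3.9212 MPa
I = 356 * 678^3 / 12 = 9246083976.0 mm^4
y_t = 339.0 mm
M_cr = fr * I / y_t = 3.9212 * 9246083976.0 / 339.0 N-mm
= 106.9498 kN-m

106.9498 kN-m


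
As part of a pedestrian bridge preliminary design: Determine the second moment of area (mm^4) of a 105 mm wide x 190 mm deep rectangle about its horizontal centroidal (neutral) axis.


I = b * h^3 / 12
= 105 * 190^3 / 12
= 105 * 6859000 / 12
= 60016250.0 mm^4

60016250.0 mm^4


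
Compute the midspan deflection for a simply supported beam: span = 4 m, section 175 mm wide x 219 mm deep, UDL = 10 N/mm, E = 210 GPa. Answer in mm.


I = 175 * 219^3 / 12 = 153175443.75 mm^4
L = 4000.0 mm, w = 10 N/mm, E = 210000.0 MPa
delta = 5 * w * L^4 / (384 * E * I)
= 5 * 10 * 4000.0^4 / (384 * 210000.0 * 153175443.75)
= 1.0363 mm

1.0363 mm


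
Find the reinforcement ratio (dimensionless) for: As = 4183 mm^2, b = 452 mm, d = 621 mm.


rho = As / (b * d)
= 4183 / (452 * 621)
= 4183 / 280692
= 0.014902 (dimensionless)

0.014902 (dimensionless)


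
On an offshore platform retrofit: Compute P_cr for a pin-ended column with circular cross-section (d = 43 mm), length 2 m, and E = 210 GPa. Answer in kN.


I = pi * d^4 / 64 = 167820.0 mm^4
L = 2000.0 mm
P_cr = pi^2 * E * I / L^2
= 9.8696 * 210000.0 * 167820.0 / 2000.0^2
= 86956.64 N = 86.9566 kN

86.9566 kN
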